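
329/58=5  +  39/58=5.67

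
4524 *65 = 294060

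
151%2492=151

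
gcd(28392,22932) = 1092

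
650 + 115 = 765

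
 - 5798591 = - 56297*103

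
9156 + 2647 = 11803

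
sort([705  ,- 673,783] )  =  [ - 673, 705,783]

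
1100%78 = 8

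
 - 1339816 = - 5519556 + 4179740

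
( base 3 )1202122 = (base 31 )1AF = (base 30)1CQ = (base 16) 506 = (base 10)1286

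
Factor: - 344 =- 2^3 *43^1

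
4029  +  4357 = 8386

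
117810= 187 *630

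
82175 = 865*95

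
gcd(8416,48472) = 8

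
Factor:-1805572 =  - 2^2*241^1*1873^1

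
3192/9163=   456/1309= 0.35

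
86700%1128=972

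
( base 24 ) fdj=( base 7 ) 35104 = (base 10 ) 8971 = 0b10001100001011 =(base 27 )C87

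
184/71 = 2 + 42/71 = 2.59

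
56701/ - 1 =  - 56701 + 0/1 = - 56701.00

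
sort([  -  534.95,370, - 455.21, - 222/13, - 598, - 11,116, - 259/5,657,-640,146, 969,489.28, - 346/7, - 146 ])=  [ - 640, - 598, - 534.95 ,  -  455.21, - 146, - 259/5,-346/7, - 222/13, - 11,116,146, 370,  489.28, 657  ,  969]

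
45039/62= 45039/62 = 726.44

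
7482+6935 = 14417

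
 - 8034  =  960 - 8994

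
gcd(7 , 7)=7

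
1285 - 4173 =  - 2888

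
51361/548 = 51361/548 = 93.72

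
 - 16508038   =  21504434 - 38012472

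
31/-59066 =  - 1 + 59035/59066 = -  0.00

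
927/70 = 927/70 = 13.24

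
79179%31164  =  16851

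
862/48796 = 431/24398 = 0.02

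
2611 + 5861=8472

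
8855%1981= 931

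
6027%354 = 9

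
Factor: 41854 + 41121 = 82975 = 5^2*3319^1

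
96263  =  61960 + 34303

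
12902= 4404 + 8498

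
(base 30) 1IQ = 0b10110111010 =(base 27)208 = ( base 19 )413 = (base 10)1466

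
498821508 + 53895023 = 552716531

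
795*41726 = 33172170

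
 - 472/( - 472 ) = 1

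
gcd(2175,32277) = 87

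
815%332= 151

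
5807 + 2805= 8612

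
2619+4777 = 7396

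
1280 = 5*256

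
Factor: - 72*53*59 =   -  2^3 * 3^2*53^1* 59^1 = - 225144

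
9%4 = 1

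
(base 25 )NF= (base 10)590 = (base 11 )497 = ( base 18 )1EE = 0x24E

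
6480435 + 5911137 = 12391572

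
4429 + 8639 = 13068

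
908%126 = 26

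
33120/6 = 5520 = 5520.00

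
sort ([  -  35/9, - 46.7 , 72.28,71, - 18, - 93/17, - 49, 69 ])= [-49, - 46.7, - 18 , - 93/17,- 35/9, 69, 71,72.28 ] 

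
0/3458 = 0   =  0.00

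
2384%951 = 482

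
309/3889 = 309/3889 = 0.08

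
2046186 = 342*5983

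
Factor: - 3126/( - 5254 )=3^1 * 37^(- 1 )*71^( - 1 ) * 521^1 = 1563/2627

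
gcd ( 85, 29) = 1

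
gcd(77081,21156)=1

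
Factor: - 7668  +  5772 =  - 2^3*3^1*79^1 = - 1896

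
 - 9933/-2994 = 3311/998 = 3.32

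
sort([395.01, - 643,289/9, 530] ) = [ - 643,289/9, 395.01,530 ]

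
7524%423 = 333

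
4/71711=4/71711 = 0.00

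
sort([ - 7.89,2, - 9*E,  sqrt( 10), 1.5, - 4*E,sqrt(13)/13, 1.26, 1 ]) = [ -9*E, - 4*E, - 7.89, sqrt ( 13)/13, 1,1.26,1.5,  2,sqrt( 10 ) ] 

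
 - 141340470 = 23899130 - 165239600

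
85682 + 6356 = 92038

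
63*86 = 5418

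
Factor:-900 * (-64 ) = 2^8*3^2*5^2 =57600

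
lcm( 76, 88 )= 1672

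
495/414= 1+ 9/46 = 1.20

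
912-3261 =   -  2349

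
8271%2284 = 1419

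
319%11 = 0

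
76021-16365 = 59656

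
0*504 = 0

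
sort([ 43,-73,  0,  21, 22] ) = [ - 73,  0, 21,22,43]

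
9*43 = 387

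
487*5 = 2435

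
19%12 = 7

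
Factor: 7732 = 2^2*1933^1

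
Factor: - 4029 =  - 3^1 * 17^1  *79^1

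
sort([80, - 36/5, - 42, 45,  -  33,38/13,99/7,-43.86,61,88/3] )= [ - 43.86,  -  42, - 33, - 36/5,38/13,99/7,88/3,45,  61,80]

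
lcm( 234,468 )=468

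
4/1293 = 4/1293 = 0.00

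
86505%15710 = 7955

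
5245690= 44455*118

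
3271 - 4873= -1602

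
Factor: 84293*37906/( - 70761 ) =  - 3195210458/70761  =  -  2^1*3^( - 1 ) * 11^2* 79^1 * 97^1*103^(-1)*229^(-1)*1723^1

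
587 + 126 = 713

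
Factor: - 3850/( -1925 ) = 2 = 2^1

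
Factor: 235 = 5^1*47^1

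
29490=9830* 3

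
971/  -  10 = -98  +  9/10 = -  97.10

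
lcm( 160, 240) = 480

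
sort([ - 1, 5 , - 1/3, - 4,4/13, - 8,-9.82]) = [ - 9.82, - 8, - 4, - 1 , - 1/3, 4/13 , 5]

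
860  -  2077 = - 1217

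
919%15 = 4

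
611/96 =6 + 35/96 = 6.36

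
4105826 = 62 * 66223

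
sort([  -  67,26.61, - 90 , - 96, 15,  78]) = [ - 96, - 90, - 67 , 15, 26.61, 78] 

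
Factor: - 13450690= - 2^1*5^1* 11^1*122279^1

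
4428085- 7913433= - 3485348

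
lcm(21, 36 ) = 252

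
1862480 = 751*2480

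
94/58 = 47/29 = 1.62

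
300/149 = 2 +2/149= 2.01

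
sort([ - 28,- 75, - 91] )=[ - 91, - 75, - 28 ] 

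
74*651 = 48174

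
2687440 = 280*9598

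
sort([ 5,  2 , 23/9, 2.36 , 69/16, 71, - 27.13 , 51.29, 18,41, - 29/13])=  [ - 27.13, - 29/13, 2 , 2.36,23/9,69/16,5,  18,41, 51.29, 71]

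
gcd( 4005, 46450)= 5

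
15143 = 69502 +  - 54359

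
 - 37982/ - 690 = 55 + 16/345 = 55.05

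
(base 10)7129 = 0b1101111011001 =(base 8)15731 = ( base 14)2853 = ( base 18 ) 1401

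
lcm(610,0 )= 0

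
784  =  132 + 652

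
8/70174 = 4/35087 = 0.00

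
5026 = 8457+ - 3431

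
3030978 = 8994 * 337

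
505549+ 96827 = 602376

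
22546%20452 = 2094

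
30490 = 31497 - 1007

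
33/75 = 11/25 = 0.44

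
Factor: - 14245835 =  - 5^1*467^1*6101^1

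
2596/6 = 432 + 2/3  =  432.67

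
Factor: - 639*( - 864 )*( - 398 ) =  - 2^6*3^5*71^1*199^1 =- 219734208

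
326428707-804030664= - 477601957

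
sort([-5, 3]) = [ - 5,3]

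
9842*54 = 531468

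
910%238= 196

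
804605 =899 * 895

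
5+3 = 8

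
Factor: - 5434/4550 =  - 5^( - 2)  *7^( - 1)*11^1*19^1 = - 209/175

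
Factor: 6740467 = 1453^1*4639^1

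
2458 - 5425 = - 2967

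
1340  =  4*335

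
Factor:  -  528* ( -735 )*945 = 2^4 * 3^5*5^2*7^3*11^1  =  366735600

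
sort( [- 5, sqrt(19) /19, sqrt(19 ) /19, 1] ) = [-5, sqrt(19)/19, sqrt( 19 ) /19 , 1 ] 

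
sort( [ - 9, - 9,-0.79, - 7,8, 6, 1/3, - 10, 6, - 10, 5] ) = [ - 10, - 10,-9, - 9  , - 7, - 0.79, 1/3, 5, 6,6,8]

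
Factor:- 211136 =-2^6 * 3299^1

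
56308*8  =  450464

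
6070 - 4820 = 1250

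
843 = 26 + 817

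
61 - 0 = 61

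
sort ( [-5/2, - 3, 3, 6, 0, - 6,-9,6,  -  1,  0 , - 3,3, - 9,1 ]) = [-9 , - 9, - 6, - 3,-3, - 5/2, - 1,  0, 0, 1, 3,3, 6, 6 ]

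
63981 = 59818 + 4163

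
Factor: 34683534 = 2^1*3^2 * 1926863^1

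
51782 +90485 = 142267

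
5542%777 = 103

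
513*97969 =50258097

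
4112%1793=526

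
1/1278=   1/1278= 0.00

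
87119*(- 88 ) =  - 7666472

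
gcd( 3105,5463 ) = 9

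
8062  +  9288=17350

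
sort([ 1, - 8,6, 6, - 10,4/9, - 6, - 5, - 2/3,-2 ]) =[ - 10,  -  8,  -  6 , - 5,-2, - 2/3,4/9,1,6, 6 ] 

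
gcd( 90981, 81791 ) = 919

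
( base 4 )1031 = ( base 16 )4d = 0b1001101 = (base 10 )77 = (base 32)2d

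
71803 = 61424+10379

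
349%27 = 25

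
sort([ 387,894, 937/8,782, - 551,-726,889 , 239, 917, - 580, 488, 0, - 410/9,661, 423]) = [ - 726, - 580, - 551,-410/9 , 0,937/8,239 , 387,423 , 488, 661, 782, 889, 894, 917]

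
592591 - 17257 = 575334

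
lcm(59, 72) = 4248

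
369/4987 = 369/4987 = 0.07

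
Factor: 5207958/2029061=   2^1*3^2*7^1*659^( - 1 )*3079^( - 1 )*41333^1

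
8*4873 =38984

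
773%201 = 170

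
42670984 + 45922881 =88593865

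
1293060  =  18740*69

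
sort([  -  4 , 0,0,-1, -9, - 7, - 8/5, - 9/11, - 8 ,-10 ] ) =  [ -10, - 9,  -  8,- 7 , - 4,  -  8/5, - 1, - 9/11,0, 0] 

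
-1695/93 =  -565/31= -18.23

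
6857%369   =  215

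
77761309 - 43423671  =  34337638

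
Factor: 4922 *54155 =2^1*5^1 * 23^1*107^1 * 10831^1  =  266550910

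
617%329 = 288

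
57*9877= 562989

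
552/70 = 276/35 = 7.89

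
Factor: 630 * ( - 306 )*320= - 2^8*3^4*5^2*7^1 *17^1 = -61689600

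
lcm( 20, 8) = 40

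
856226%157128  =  70586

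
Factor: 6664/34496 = 2^( - 3)*11^ ( - 1)*17^1 = 17/88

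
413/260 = 1 + 153/260 = 1.59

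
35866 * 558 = 20013228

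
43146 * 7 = 302022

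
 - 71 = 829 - 900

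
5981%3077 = 2904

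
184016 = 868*212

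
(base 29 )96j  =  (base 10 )7762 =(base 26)bce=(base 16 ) 1E52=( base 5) 222022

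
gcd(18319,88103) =1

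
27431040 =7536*3640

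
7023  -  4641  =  2382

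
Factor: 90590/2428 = 2^(  -  1)*5^1  *  607^ (-1 ) * 9059^1 = 45295/1214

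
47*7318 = 343946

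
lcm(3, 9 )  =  9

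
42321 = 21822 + 20499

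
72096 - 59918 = 12178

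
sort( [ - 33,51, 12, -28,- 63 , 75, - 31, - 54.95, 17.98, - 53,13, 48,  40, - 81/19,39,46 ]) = [ - 63, - 54.95,- 53, - 33, - 31, - 28,-81/19, 12, 13, 17.98 , 39, 40, 46, 48, 51 , 75] 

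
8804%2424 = 1532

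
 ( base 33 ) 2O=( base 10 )90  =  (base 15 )60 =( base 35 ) 2K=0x5A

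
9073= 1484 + 7589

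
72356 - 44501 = 27855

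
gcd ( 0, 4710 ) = 4710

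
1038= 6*173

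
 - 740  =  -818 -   -  78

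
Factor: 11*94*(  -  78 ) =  - 2^2*3^1*11^1  *13^1*47^1 = - 80652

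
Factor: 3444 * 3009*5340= 2^4*3^3 * 5^1*7^1* 17^1*41^1*59^1 * 89^1=55338398640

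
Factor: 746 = 2^1*373^1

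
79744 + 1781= 81525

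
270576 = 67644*4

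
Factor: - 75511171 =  - 75511171^1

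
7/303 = 7/303 = 0.02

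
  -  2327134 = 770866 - 3098000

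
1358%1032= 326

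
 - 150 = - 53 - 97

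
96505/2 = 96505/2 =48252.50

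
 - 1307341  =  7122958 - 8430299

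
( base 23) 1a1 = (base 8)1370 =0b1011111000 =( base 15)35a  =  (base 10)760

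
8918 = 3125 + 5793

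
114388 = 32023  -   - 82365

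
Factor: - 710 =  - 2^1*5^1*71^1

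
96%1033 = 96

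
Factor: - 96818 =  - 2^1*48409^1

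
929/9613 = 929/9613  =  0.10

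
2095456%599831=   295963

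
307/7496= 307/7496=0.04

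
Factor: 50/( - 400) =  - 2^(-3) = - 1/8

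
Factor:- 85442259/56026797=-7^1 * 19^1*214141^1 *18675599^( - 1 ) = -  28480753/18675599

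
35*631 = 22085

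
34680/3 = 11560 =11560.00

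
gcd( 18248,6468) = 4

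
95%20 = 15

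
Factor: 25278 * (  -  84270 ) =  - 2130177060   =  - 2^2 *3^2*5^1*11^1 * 53^2 * 383^1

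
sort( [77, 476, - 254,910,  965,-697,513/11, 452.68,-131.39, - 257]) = [-697, - 257, - 254,  -  131.39,513/11,77, 452.68, 476,910,965] 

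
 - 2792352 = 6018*( - 464) 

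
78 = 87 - 9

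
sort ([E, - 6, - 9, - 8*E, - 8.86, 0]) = [  -  8*E,- 9,- 8.86, - 6,0, E]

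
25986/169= 153 + 129/169= 153.76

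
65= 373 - 308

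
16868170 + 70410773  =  87278943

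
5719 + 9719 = 15438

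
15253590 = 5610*2719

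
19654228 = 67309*292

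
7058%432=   146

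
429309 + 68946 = 498255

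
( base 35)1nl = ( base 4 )200003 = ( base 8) 4003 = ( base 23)3k4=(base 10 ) 2051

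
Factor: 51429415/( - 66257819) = -5^1*31^( - 1)*59^1*701^( - 1) *3049^( - 1 )*174337^1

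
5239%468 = 91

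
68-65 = 3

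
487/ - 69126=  - 1+68639/69126  =  - 0.01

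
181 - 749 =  - 568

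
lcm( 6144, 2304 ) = 18432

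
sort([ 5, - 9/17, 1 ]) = [ - 9/17, 1, 5]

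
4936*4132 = 20395552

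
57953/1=57953 = 57953.00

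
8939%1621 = 834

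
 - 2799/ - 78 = 933/26 = 35.88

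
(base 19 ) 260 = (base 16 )344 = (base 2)1101000100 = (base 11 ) 6a0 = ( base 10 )836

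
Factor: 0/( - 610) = 0^1 = 0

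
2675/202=13 + 49/202= 13.24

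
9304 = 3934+5370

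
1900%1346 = 554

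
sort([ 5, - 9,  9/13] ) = [ - 9,9/13,5 ]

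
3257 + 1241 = 4498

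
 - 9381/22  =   - 9381/22 = - 426.41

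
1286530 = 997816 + 288714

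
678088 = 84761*8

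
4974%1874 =1226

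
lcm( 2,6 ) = 6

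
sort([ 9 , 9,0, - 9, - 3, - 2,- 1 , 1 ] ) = [ - 9, - 3 , - 2,  -  1, 0, 1,9,9 ] 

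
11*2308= 25388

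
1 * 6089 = 6089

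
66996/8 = 8374 + 1/2 = 8374.50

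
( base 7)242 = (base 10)128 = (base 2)10000000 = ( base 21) 62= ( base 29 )4c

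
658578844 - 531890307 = 126688537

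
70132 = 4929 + 65203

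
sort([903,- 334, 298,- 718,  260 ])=[- 718, - 334,260 , 298,903] 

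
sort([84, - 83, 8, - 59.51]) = [ - 83, - 59.51, 8,84] 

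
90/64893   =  30/21631 =0.00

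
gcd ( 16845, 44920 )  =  5615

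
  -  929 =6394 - 7323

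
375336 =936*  401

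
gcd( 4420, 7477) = 1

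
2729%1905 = 824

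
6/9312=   1/1552 =0.00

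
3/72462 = 1/24154  =  0.00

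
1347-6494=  - 5147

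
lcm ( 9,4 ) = 36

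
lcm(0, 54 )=0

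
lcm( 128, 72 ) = 1152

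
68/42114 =34/21057 = 0.00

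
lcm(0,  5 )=0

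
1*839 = 839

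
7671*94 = 721074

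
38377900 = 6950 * 5522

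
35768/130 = 17884/65= 275.14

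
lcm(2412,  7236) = 7236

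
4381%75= 31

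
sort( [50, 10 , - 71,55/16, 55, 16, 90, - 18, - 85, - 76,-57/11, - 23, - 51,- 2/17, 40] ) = [ - 85, - 76 , - 71, - 51, - 23, - 18, - 57/11, - 2/17, 55/16,10 , 16,  40, 50,55, 90 ] 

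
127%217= 127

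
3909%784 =773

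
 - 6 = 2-8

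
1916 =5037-3121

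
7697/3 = 7697/3  =  2565.67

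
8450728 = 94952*89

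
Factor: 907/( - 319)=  - 11^ ( - 1 )*29^( - 1)*907^1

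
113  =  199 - 86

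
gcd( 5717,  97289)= 1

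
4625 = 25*185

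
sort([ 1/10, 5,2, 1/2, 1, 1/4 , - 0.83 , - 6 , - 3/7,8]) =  [ - 6, - 0.83, - 3/7, 1/10,1/4, 1/2,1, 2,5, 8 ]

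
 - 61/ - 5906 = 61/5906 =0.01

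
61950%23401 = 15148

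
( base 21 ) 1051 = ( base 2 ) 10010010010111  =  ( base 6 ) 111211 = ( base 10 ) 9367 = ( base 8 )22227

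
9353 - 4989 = 4364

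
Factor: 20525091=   3^1*89^1*76873^1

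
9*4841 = 43569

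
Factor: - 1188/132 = -3^2= -9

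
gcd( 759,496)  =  1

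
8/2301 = 8/2301 = 0.00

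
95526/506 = 188 + 199/253 =188.79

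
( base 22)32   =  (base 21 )35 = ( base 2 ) 1000100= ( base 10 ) 68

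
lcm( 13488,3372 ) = 13488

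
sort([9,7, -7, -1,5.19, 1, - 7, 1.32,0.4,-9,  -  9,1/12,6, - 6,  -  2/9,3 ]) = [-9,  -  9, - 7,  -  7, - 6,- 1, - 2/9,1/12,0.4, 1,1.32,  3,5.19  ,  6,7,9 ]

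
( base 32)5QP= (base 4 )1131121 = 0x1759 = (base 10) 5977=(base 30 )6j7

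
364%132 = 100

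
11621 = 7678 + 3943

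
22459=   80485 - 58026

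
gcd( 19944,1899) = 9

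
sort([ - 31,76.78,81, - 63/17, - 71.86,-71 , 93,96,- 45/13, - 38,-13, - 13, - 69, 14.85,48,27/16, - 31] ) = [ - 71.86, - 71, - 69, - 38, - 31, - 31,-13, - 13, - 63/17, - 45/13, 27/16, 14.85, 48,76.78 , 81,93,96]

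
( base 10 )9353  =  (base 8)22211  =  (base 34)833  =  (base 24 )g5h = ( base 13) 4346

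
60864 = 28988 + 31876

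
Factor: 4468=2^2*1117^1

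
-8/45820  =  -2/11455= - 0.00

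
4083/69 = 59 + 4/23 = 59.17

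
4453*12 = 53436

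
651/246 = 217/82 = 2.65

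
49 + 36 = 85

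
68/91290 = 2/2685 = 0.00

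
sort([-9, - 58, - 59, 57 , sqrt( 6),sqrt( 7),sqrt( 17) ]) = [ - 59, - 58, - 9 , sqrt(6 ),sqrt( 7), sqrt( 17), 57 ]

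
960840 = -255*( - 3768)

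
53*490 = 25970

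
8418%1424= 1298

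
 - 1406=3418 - 4824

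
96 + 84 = 180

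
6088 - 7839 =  - 1751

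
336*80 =26880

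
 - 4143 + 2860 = -1283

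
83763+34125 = 117888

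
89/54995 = 89/54995 = 0.00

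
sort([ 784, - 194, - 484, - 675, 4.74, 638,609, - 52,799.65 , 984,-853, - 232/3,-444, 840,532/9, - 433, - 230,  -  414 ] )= [ - 853,-675,-484, - 444, - 433,-414 ,-230, - 194, - 232/3,-52,  4.74,532/9,609,638,784,799.65,840,984]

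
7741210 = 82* 94405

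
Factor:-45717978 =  - 2^1 * 3^1* 29^1*262747^1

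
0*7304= 0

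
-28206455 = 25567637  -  53774092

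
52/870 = 26/435 = 0.06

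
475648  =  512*929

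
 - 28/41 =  - 1+13/41 = - 0.68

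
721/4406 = 721/4406=0.16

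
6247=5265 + 982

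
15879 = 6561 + 9318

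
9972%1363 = 431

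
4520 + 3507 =8027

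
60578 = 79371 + - 18793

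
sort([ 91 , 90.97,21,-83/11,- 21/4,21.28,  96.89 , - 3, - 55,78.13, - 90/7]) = [ - 55,  -  90/7, - 83/11, - 21/4, - 3,21, 21.28,78.13, 90.97, 91, 96.89]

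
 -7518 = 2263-9781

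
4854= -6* ( - 809) 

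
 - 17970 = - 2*8985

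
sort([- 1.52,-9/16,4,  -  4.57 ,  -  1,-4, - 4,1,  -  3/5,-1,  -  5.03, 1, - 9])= [ - 9, - 5.03,- 4.57, - 4,  -  4 , - 1.52, - 1, - 1, -3/5,- 9/16,  1, 1,4 ] 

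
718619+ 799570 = 1518189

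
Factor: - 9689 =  - 9689^1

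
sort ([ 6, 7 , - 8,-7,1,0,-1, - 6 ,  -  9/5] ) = [ - 8, - 7, - 6, - 9/5, - 1,0,1,  6, 7 ]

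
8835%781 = 244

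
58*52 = 3016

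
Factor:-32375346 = -2^1*3^1*31^1*174061^1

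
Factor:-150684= -2^2 *3^1*29^1*433^1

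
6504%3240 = 24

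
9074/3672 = 4537/1836 = 2.47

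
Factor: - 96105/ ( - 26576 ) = 2^( - 4 )*3^1*5^1*11^ ( - 1)*43^1*149^1*151^ ( - 1)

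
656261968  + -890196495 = -233934527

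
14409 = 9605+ 4804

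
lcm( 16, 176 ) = 176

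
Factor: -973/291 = -3^( -1)*7^1*97^(-1)*139^1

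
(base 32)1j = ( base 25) 21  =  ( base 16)33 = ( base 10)51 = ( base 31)1k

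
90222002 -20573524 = 69648478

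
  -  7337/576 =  - 13 + 151/576=- 12.74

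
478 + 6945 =7423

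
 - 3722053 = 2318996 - 6041049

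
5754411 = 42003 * 137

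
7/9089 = 7/9089=0.00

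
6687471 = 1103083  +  5584388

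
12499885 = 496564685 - 484064800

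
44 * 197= 8668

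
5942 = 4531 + 1411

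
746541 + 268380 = 1014921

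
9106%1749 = 361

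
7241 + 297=7538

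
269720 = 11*24520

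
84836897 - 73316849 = 11520048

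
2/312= 1/156 = 0.01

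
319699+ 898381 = 1218080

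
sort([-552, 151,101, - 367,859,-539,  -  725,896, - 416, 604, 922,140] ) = [ - 725,- 552, - 539,-416,-367,  101,140,151,  604,859,896,922]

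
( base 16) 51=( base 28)2P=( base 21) 3I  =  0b1010001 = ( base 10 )81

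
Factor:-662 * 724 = -479288 = - 2^3*181^1*331^1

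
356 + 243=599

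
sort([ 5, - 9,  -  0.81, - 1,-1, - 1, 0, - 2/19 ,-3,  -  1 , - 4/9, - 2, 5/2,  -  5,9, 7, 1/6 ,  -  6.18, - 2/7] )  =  [ - 9,-6.18, -5,-3, - 2,-1, - 1, - 1,  -  1 ,  -  0.81 ,-4/9, - 2/7,  -  2/19,0, 1/6, 5/2,5, 7 , 9] 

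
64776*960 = 62184960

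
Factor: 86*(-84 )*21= -2^3*3^2*7^2 * 43^1  =  - 151704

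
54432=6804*8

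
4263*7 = 29841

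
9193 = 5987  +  3206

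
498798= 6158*81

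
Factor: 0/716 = 0^1 = 0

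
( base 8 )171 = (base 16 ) 79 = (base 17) 72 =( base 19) 67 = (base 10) 121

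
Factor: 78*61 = 4758 = 2^1 *3^1*13^1*61^1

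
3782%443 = 238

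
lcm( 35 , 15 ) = 105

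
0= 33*0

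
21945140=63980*343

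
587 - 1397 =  - 810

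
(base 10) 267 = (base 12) 1A3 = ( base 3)100220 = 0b100001011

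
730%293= 144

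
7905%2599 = 108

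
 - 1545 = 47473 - 49018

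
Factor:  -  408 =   -  2^3 *3^1*17^1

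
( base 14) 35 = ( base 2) 101111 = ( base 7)65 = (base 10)47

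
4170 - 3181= 989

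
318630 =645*494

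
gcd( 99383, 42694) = 1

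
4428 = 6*738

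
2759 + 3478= 6237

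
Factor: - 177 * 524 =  - 2^2*3^1*59^1* 131^1 =- 92748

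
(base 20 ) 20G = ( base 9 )1106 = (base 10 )816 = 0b1100110000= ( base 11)682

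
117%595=117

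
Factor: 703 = 19^1*37^1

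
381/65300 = 381/65300 = 0.01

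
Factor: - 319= -11^1*29^1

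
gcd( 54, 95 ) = 1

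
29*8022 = 232638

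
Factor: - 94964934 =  - 2^1*3^1*1733^1*9133^1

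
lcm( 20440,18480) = 1349040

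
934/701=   934/701 =1.33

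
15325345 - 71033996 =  - 55708651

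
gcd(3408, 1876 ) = 4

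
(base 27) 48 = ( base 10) 116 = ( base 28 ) 44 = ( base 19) 62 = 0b1110100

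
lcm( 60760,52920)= 1640520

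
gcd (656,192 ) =16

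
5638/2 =2819 = 2819.00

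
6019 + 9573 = 15592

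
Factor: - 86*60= -5160 = - 2^3*3^1 *5^1*43^1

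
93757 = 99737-5980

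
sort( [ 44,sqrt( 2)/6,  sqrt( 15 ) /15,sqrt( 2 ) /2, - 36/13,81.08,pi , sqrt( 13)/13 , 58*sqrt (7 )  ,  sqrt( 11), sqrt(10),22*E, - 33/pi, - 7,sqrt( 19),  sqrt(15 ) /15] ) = [ - 33/pi, - 7, - 36/13,sqrt ( 2) /6,  sqrt( 15)/15,  sqrt (15)/15,sqrt( 13 ) /13,sqrt( 2)/2,pi,sqrt( 10 ),sqrt( 11), sqrt(19), 44, 22 * E,81.08 , 58*sqrt(7 )] 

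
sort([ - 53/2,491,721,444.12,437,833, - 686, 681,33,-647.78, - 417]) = [ - 686, - 647.78, - 417, -53/2, 33 , 437,444.12 , 491,  681,721, 833]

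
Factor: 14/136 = 2^(-2) * 7^1*17^( - 1)   =  7/68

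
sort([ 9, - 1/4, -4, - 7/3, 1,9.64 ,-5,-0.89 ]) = [ - 5, - 4, - 7/3,-0.89, - 1/4 , 1,9,9.64]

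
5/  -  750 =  - 1 + 149/150 = - 0.01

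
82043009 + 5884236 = 87927245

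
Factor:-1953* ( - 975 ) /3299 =3^3*5^2 * 7^1*13^1*31^1*3299^(-1) =1904175/3299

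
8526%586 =322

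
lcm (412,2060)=2060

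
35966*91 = 3272906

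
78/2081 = 78/2081 =0.04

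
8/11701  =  8/11701= 0.00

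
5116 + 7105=12221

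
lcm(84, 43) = 3612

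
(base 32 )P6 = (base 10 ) 806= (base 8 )1446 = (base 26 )150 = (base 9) 1085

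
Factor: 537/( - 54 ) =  - 2^(-1 )*3^( - 2)*179^1= - 179/18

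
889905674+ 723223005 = 1613128679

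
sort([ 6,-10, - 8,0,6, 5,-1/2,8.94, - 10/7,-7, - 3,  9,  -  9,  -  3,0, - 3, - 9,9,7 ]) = [ - 10, - 9,- 9, - 8, - 7, - 3,-3,-3,-10/7, - 1/2,0,0,5,6,6,7, 8.94 , 9, 9 ]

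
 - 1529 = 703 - 2232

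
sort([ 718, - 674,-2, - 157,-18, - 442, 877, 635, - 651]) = [ - 674,  -  651, - 442, - 157, - 18, - 2, 635,718,877] 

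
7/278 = 7/278 = 0.03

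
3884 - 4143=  - 259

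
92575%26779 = 12238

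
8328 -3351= 4977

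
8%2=0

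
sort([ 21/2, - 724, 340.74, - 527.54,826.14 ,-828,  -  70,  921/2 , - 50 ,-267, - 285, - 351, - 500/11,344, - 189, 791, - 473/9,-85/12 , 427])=[ -828, - 724 , - 527.54, - 351,-285,  -  267,  -  189,  -  70,-473/9,-50,  -  500/11,-85/12 , 21/2,340.74,344 , 427,  921/2,791, 826.14 ] 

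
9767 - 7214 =2553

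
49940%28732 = 21208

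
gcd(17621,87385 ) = 1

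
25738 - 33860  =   - 8122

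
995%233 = 63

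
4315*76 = 327940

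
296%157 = 139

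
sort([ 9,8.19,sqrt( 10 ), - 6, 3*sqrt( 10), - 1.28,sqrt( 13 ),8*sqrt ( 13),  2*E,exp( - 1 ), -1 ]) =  [ - 6, - 1.28, - 1,  exp( - 1 ),sqrt( 10 ),sqrt( 13 ),2 * E,  8.19,9,  3*sqrt( 10),8*sqrt( 13 )]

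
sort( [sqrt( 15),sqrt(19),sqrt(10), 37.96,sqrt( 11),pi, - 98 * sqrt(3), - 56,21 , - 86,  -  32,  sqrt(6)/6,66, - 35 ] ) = [ - 98*sqrt( 3),- 86, - 56, - 35,-32 , sqrt( 6)/6, pi, sqrt( 10),sqrt(11), sqrt( 15),sqrt( 19),21 , 37.96, 66] 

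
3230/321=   3230/321  =  10.06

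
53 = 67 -14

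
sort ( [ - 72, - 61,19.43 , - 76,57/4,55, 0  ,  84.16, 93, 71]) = [ - 76,  -  72, - 61, 0 , 57/4,19.43, 55, 71, 84.16, 93] 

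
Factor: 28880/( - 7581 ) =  - 2^4*3^( - 1)*5^1*7^( - 1 ) = - 80/21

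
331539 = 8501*39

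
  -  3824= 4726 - 8550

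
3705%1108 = 381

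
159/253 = 159/253 = 0.63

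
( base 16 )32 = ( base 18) 2E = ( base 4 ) 302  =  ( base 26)1O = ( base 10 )50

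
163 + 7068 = 7231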